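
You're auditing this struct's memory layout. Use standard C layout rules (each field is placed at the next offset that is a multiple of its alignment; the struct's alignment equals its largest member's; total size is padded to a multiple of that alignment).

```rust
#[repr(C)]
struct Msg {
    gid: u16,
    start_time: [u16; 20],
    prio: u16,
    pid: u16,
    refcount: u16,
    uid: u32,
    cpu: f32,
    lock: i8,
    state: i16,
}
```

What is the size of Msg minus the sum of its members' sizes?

0..2  gid  (2B, 2-aligned)
2..42  start_time  (40B, 2-aligned)
42..44  prio  (2B, 2-aligned)
44..46  pid  (2B, 2-aligned)
46..48  refcount  (2B, 2-aligned)
48..52  uid  (4B, 4-aligned)
52..56  cpu  (4B, 4-aligned)
56..57  lock  (1B, 1-aligned)
57..58  -- padding (1B)
58..60  state  (2B, 2-aligned)
sizeof = 60, alignof = 4
data bytes 59, size 60 → padding 1

1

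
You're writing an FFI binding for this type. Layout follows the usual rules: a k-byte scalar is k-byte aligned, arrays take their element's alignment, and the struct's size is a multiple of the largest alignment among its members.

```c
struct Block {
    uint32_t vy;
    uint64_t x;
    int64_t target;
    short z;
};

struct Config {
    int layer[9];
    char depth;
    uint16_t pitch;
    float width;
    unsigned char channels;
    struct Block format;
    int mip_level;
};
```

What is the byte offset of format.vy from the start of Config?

48

Block: @0: vy [4B, align 4] → 4; +4 pad (align 8); @8: x [8B, align 8] → 16; @16: target [8B, align 8] → 24; @24: z [2B, align 2] → 26; +6 tail pad (align 8); size 32, align 8
@0: layer [36B, align 4] → 36
@36: depth [1B, align 1] → 37
+1 pad (align 2)
@38: pitch [2B, align 2] → 40
@40: width [4B, align 4] → 44
@44: channels [1B, align 1] → 45
+3 pad (align 8)
@48: format [32B, align 8] → 80
within Block: vy at 0
48 + 0 = 48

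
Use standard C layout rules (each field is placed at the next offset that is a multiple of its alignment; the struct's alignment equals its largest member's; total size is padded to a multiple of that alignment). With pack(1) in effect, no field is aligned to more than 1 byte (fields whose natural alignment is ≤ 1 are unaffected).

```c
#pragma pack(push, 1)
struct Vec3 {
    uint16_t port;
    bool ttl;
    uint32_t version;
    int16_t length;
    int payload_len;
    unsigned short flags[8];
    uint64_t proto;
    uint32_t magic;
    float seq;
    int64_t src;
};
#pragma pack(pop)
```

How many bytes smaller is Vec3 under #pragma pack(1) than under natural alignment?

natural layout:
  0..2  port  (2B, 2-aligned)
  2..3  ttl  (1B, 1-aligned)
  3..4  -- padding (1B)
  4..8  version  (4B, 4-aligned)
  8..10  length  (2B, 2-aligned)
  10..12  -- padding (2B)
  12..16  payload_len  (4B, 4-aligned)
  16..32  flags  (16B, 2-aligned)
  32..40  proto  (8B, 8-aligned)
  40..44  magic  (4B, 4-aligned)
  44..48  seq  (4B, 4-aligned)
  48..56  src  (8B, 8-aligned)
  sizeof = 56, alignof = 8
packed(1) layout:
  0..2  port  (2B, 1-aligned)
  2..3  ttl  (1B, 1-aligned)
  3..7  version  (4B, 1-aligned)
  7..9  length  (2B, 1-aligned)
  9..13  payload_len  (4B, 1-aligned)
  13..29  flags  (16B, 1-aligned)
  29..37  proto  (8B, 1-aligned)
  37..41  magic  (4B, 1-aligned)
  41..45  seq  (4B, 1-aligned)
  45..53  src  (8B, 1-aligned)
  sizeof = 53, alignof = 1
56 − 53 = 3

3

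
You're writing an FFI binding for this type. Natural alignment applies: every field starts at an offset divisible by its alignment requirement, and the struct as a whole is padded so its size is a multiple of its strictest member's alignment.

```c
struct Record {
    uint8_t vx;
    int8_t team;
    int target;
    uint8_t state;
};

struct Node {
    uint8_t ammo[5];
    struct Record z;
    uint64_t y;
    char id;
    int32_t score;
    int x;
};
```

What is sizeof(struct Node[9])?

432

Record: 0..1  vx  (1B, 1-aligned); 1..2  team  (1B, 1-aligned); 2..4  -- padding (2B); 4..8  target  (4B, 4-aligned); 8..9  state  (1B, 1-aligned); 9..12  -- tail padding (3B); sizeof = 12, alignof = 4
0..5  ammo  (5B, 1-aligned)
5..8  -- padding (3B)
8..20  z  (12B, 4-aligned)
20..24  -- padding (4B)
24..32  y  (8B, 8-aligned)
32..33  id  (1B, 1-aligned)
33..36  -- padding (3B)
36..40  score  (4B, 4-aligned)
40..44  x  (4B, 4-aligned)
44..48  -- tail padding (4B)
sizeof = 48, alignof = 8
array of 9: 9 × 48 = 432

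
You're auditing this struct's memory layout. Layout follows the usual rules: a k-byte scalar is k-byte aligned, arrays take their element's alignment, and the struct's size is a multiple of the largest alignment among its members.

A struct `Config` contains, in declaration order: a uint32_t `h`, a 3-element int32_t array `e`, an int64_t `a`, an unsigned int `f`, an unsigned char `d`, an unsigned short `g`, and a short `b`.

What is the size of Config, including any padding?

40

@0: h [4B, align 4] → 4
@4: e [12B, align 4] → 16
@16: a [8B, align 8] → 24
@24: f [4B, align 4] → 28
@28: d [1B, align 1] → 29
+1 pad (align 2)
@30: g [2B, align 2] → 32
@32: b [2B, align 2] → 34
+6 tail pad (align 8)
size 40, align 8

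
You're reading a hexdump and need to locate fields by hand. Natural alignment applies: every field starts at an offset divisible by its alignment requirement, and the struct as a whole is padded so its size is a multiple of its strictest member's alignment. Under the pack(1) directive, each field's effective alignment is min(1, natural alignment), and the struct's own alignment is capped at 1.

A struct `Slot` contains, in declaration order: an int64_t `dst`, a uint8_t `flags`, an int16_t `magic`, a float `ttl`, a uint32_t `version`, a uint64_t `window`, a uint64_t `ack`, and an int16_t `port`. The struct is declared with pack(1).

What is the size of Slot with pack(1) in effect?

@0: dst [8B, align 1] → 8
@8: flags [1B, align 1] → 9
@9: magic [2B, align 1] → 11
@11: ttl [4B, align 1] → 15
@15: version [4B, align 1] → 19
@19: window [8B, align 1] → 27
@27: ack [8B, align 1] → 35
@35: port [2B, align 1] → 37
size 37, align 1

37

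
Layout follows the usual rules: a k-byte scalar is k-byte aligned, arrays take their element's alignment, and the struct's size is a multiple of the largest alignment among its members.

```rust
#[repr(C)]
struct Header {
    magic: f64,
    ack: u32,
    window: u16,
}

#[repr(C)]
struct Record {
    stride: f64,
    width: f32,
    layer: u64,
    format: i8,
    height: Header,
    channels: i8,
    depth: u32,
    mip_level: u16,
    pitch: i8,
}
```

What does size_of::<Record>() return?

64 bytes

Header: 0..8  magic  (8B, 8-aligned); 8..12  ack  (4B, 4-aligned); 12..14  window  (2B, 2-aligned); 14..16  -- tail padding (2B); sizeof = 16, alignof = 8
0..8  stride  (8B, 8-aligned)
8..12  width  (4B, 4-aligned)
12..16  -- padding (4B)
16..24  layer  (8B, 8-aligned)
24..25  format  (1B, 1-aligned)
25..32  -- padding (7B)
32..48  height  (16B, 8-aligned)
48..49  channels  (1B, 1-aligned)
49..52  -- padding (3B)
52..56  depth  (4B, 4-aligned)
56..58  mip_level  (2B, 2-aligned)
58..59  pitch  (1B, 1-aligned)
59..64  -- tail padding (5B)
sizeof = 64, alignof = 8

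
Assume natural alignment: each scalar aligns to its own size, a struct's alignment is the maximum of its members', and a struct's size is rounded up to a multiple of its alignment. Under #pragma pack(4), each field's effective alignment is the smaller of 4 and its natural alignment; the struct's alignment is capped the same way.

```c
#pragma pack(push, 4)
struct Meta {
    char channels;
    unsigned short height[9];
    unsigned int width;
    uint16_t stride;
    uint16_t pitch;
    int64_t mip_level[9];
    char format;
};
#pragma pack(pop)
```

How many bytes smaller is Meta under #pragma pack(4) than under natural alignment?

8

natural layout:
  0..1  channels  (1B, 1-aligned)
  1..2  -- padding (1B)
  2..20  height  (18B, 2-aligned)
  20..24  width  (4B, 4-aligned)
  24..26  stride  (2B, 2-aligned)
  26..28  pitch  (2B, 2-aligned)
  28..32  -- padding (4B)
  32..104  mip_level  (72B, 8-aligned)
  104..105  format  (1B, 1-aligned)
  105..112  -- tail padding (7B)
  sizeof = 112, alignof = 8
packed(4) layout:
  0..1  channels  (1B, 1-aligned)
  1..2  -- padding (1B)
  2..20  height  (18B, 2-aligned)
  20..24  width  (4B, 4-aligned)
  24..26  stride  (2B, 2-aligned)
  26..28  pitch  (2B, 2-aligned)
  28..100  mip_level  (72B, 4-aligned)
  100..101  format  (1B, 1-aligned)
  101..104  -- tail padding (3B)
  sizeof = 104, alignof = 4
112 − 104 = 8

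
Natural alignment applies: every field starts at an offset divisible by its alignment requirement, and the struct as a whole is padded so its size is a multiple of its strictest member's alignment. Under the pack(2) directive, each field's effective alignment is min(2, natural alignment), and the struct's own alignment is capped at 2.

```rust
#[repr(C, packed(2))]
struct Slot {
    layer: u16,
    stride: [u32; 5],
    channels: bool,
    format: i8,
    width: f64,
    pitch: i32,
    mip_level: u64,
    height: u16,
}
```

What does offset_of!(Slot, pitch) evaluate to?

layer at 0 (size 2, align 2) → ends 2
stride at 2 (size 20, align 2) → ends 22
channels at 22 (size 1, align 1) → ends 23
format at 23 (size 1, align 1) → ends 24
width at 24 (size 8, align 2) → ends 32
pitch at 32 (size 4, align 2) → ends 36

32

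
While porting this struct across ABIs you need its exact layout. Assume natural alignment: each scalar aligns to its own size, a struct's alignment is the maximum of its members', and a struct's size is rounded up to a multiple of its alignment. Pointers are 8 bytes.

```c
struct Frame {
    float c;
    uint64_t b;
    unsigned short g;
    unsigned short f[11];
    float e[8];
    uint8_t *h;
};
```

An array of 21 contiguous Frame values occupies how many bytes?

0..4  c  (4B, 4-aligned)
4..8  -- padding (4B)
8..16  b  (8B, 8-aligned)
16..18  g  (2B, 2-aligned)
18..40  f  (22B, 2-aligned)
40..72  e  (32B, 4-aligned)
72..80  h  (8B, 8-aligned)
sizeof = 80, alignof = 8
array of 21: 21 × 80 = 1680

1680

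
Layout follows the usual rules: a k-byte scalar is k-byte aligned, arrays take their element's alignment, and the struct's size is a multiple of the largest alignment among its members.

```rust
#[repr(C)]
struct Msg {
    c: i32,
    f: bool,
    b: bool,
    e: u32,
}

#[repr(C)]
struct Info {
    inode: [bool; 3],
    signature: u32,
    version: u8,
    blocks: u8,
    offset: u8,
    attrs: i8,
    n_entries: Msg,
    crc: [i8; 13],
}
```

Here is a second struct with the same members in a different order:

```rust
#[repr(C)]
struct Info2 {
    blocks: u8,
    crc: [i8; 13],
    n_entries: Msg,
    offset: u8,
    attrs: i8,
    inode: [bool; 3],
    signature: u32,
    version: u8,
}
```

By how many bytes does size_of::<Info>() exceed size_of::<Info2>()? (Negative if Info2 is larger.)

Msg: c at 0 (size 4, align 4) → ends 4; f at 4 (size 1, align 1) → ends 5; b at 5 (size 1, align 1) → ends 6; pad 2 to align 4 for e; e at 8 (size 4, align 4) → ends 12; total 12 bytes, alignment 4
inode at 0 (size 3, align 1) → ends 3
pad 1 to align 4 for signature
signature at 4 (size 4, align 4) → ends 8
version at 8 (size 1, align 1) → ends 9
blocks at 9 (size 1, align 1) → ends 10
offset at 10 (size 1, align 1) → ends 11
attrs at 11 (size 1, align 1) → ends 12
n_entries at 12 (size 12, align 4) → ends 24
crc at 24 (size 13, align 1) → ends 37
tail pad 3 to reach multiple of 4
total 40 bytes, alignment 4
— Info2 —
blocks at 0 (size 1, align 1) → ends 1
crc at 1 (size 13, align 1) → ends 14
pad 2 to align 4 for n_entries
n_entries at 16 (size 12, align 4) → ends 28
offset at 28 (size 1, align 1) → ends 29
attrs at 29 (size 1, align 1) → ends 30
inode at 30 (size 3, align 1) → ends 33
pad 3 to align 4 for signature
signature at 36 (size 4, align 4) → ends 40
version at 40 (size 1, align 1) → ends 41
tail pad 3 to reach multiple of 4
total 44 bytes, alignment 4
40 − 44 = -4

-4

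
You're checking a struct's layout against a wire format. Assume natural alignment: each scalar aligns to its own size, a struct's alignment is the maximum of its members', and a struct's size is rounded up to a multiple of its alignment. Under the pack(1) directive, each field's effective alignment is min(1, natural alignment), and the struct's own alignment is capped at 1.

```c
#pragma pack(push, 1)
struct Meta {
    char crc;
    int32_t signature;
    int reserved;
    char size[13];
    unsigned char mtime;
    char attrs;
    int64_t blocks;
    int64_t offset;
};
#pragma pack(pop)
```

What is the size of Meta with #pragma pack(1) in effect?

40

crc at 0 (size 1, align 1) → ends 1
signature at 1 (size 4, align 1) → ends 5
reserved at 5 (size 4, align 1) → ends 9
size at 9 (size 13, align 1) → ends 22
mtime at 22 (size 1, align 1) → ends 23
attrs at 23 (size 1, align 1) → ends 24
blocks at 24 (size 8, align 1) → ends 32
offset at 32 (size 8, align 1) → ends 40
total 40 bytes, alignment 1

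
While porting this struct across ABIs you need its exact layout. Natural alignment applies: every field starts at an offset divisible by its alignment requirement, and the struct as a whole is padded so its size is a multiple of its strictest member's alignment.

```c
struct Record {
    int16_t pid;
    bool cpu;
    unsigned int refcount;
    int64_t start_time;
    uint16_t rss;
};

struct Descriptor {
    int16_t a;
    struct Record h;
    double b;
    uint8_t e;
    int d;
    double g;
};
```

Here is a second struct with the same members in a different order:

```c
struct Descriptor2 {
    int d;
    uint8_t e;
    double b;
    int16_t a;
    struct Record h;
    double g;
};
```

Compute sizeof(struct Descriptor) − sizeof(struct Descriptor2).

Record: @0: pid [2B, align 2] → 2; @2: cpu [1B, align 1] → 3; +1 pad (align 4); @4: refcount [4B, align 4] → 8; @8: start_time [8B, align 8] → 16; @16: rss [2B, align 2] → 18; +6 tail pad (align 8); size 24, align 8
@0: a [2B, align 2] → 2
+6 pad (align 8)
@8: h [24B, align 8] → 32
@32: b [8B, align 8] → 40
@40: e [1B, align 1] → 41
+3 pad (align 4)
@44: d [4B, align 4] → 48
@48: g [8B, align 8] → 56
size 56, align 8
— Descriptor2 —
@0: d [4B, align 4] → 4
@4: e [1B, align 1] → 5
+3 pad (align 8)
@8: b [8B, align 8] → 16
@16: a [2B, align 2] → 18
+6 pad (align 8)
@24: h [24B, align 8] → 48
@48: g [8B, align 8] → 56
size 56, align 8
56 − 56 = 0

0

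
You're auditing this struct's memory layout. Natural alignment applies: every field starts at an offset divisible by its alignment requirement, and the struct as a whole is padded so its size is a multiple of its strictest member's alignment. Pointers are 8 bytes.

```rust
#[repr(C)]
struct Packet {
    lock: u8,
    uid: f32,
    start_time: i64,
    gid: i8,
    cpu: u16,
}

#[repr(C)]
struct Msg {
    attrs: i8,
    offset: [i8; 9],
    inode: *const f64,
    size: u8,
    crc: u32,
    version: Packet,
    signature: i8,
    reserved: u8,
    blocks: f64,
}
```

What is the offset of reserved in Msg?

Packet: @0: lock [1B, align 1] → 1; +3 pad (align 4); @4: uid [4B, align 4] → 8; @8: start_time [8B, align 8] → 16; @16: gid [1B, align 1] → 17; +1 pad (align 2); @18: cpu [2B, align 2] → 20; +4 tail pad (align 8); size 24, align 8
@0: attrs [1B, align 1] → 1
@1: offset [9B, align 1] → 10
+6 pad (align 8)
@16: inode [8B, align 8] → 24
@24: size [1B, align 1] → 25
+3 pad (align 4)
@28: crc [4B, align 4] → 32
@32: version [24B, align 8] → 56
@56: signature [1B, align 1] → 57
@57: reserved [1B, align 1] → 58

57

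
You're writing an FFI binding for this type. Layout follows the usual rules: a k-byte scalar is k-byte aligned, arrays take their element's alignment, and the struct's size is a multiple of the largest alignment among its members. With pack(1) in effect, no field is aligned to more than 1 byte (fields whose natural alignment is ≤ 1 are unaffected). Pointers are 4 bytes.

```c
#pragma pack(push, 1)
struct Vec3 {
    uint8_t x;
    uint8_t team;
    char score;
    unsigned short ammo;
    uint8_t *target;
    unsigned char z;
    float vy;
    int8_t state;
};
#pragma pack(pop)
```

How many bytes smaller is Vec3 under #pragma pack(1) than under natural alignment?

natural layout:
  x at 0 (size 1, align 1) → ends 1
  team at 1 (size 1, align 1) → ends 2
  score at 2 (size 1, align 1) → ends 3
  pad 1 to align 2 for ammo
  ammo at 4 (size 2, align 2) → ends 6
  pad 2 to align 4 for target
  target at 8 (size 4, align 4) → ends 12
  z at 12 (size 1, align 1) → ends 13
  pad 3 to align 4 for vy
  vy at 16 (size 4, align 4) → ends 20
  state at 20 (size 1, align 1) → ends 21
  tail pad 3 to reach multiple of 4
  total 24 bytes, alignment 4
packed(1) layout:
  x at 0 (size 1, align 1) → ends 1
  team at 1 (size 1, align 1) → ends 2
  score at 2 (size 1, align 1) → ends 3
  ammo at 3 (size 2, align 1) → ends 5
  target at 5 (size 4, align 1) → ends 9
  z at 9 (size 1, align 1) → ends 10
  vy at 10 (size 4, align 1) → ends 14
  state at 14 (size 1, align 1) → ends 15
  total 15 bytes, alignment 1
24 − 15 = 9

9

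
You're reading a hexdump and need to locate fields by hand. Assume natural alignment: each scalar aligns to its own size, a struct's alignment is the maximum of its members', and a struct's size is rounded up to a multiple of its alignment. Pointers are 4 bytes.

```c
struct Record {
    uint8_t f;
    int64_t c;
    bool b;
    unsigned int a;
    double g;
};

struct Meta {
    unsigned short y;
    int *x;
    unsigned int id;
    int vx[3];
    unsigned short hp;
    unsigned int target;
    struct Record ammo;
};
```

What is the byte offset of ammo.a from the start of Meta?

52

Record: 0..1  f  (1B, 1-aligned); 1..8  -- padding (7B); 8..16  c  (8B, 8-aligned); 16..17  b  (1B, 1-aligned); 17..20  -- padding (3B); 20..24  a  (4B, 4-aligned); 24..32  g  (8B, 8-aligned); sizeof = 32, alignof = 8
0..2  y  (2B, 2-aligned)
2..4  -- padding (2B)
4..8  x  (4B, 4-aligned)
8..12  id  (4B, 4-aligned)
12..24  vx  (12B, 4-aligned)
24..26  hp  (2B, 2-aligned)
26..28  -- padding (2B)
28..32  target  (4B, 4-aligned)
32..64  ammo  (32B, 8-aligned)
within Record: a at 20
32 + 20 = 52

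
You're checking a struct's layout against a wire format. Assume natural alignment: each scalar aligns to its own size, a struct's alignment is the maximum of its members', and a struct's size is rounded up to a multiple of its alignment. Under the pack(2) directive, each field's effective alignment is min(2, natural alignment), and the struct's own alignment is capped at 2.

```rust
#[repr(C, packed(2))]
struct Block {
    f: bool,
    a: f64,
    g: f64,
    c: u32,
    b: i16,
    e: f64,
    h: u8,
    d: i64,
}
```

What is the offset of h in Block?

f at 0 (size 1, align 1) → ends 1
pad 1 to align 2 for a
a at 2 (size 8, align 2) → ends 10
g at 10 (size 8, align 2) → ends 18
c at 18 (size 4, align 2) → ends 22
b at 22 (size 2, align 2) → ends 24
e at 24 (size 8, align 2) → ends 32
h at 32 (size 1, align 1) → ends 33

32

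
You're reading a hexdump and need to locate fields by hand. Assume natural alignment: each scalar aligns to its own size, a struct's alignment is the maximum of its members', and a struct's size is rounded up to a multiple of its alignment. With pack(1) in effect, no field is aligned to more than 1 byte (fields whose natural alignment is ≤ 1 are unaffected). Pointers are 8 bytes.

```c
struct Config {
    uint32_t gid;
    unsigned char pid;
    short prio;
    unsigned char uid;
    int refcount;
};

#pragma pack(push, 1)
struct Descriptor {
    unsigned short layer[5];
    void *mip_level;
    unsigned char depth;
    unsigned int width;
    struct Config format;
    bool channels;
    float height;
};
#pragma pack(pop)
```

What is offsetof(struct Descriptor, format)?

Config: gid at 0 (size 4, align 4) → ends 4; pid at 4 (size 1, align 1) → ends 5; pad 1 to align 2 for prio; prio at 6 (size 2, align 2) → ends 8; uid at 8 (size 1, align 1) → ends 9; pad 3 to align 4 for refcount; refcount at 12 (size 4, align 4) → ends 16; total 16 bytes, alignment 4
layer at 0 (size 10, align 1) → ends 10
mip_level at 10 (size 8, align 1) → ends 18
depth at 18 (size 1, align 1) → ends 19
width at 19 (size 4, align 1) → ends 23
format at 23 (size 16, align 1) → ends 39

23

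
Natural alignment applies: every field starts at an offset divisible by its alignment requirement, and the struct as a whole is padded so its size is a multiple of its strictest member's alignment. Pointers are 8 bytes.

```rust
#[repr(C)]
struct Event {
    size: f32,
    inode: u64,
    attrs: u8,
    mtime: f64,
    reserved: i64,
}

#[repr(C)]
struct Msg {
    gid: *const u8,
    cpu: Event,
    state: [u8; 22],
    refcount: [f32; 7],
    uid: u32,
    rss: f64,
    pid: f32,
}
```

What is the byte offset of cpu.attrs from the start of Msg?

Event: @0: size [4B, align 4] → 4; +4 pad (align 8); @8: inode [8B, align 8] → 16; @16: attrs [1B, align 1] → 17; +7 pad (align 8); @24: mtime [8B, align 8] → 32; @32: reserved [8B, align 8] → 40; size 40, align 8
@0: gid [8B, align 8] → 8
@8: cpu [40B, align 8] → 48
within Event: attrs at 16
8 + 16 = 24

24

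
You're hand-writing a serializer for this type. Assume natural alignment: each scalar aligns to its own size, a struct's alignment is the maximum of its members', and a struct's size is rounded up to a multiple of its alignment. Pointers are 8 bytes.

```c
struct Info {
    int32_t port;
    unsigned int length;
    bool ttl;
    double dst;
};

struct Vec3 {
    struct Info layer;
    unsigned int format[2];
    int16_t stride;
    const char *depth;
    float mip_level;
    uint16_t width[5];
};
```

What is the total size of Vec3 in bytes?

Info: @0: port [4B, align 4] → 4; @4: length [4B, align 4] → 8; @8: ttl [1B, align 1] → 9; +7 pad (align 8); @16: dst [8B, align 8] → 24; size 24, align 8
@0: layer [24B, align 8] → 24
@24: format [8B, align 4] → 32
@32: stride [2B, align 2] → 34
+6 pad (align 8)
@40: depth [8B, align 8] → 48
@48: mip_level [4B, align 4] → 52
@52: width [10B, align 2] → 62
+2 tail pad (align 8)
size 64, align 8

64 bytes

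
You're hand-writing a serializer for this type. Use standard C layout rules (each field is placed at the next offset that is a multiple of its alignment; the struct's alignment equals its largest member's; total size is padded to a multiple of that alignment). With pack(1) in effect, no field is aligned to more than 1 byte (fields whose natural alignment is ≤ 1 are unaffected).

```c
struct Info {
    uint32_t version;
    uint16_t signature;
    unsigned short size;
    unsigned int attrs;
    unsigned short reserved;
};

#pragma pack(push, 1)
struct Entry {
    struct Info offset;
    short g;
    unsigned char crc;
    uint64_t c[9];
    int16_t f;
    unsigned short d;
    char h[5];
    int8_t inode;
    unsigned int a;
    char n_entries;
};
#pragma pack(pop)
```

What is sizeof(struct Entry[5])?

530

Info: 0..4  version  (4B, 4-aligned); 4..6  signature  (2B, 2-aligned); 6..8  size  (2B, 2-aligned); 8..12  attrs  (4B, 4-aligned); 12..14  reserved  (2B, 2-aligned); 14..16  -- tail padding (2B); sizeof = 16, alignof = 4
0..16  offset  (16B, 1-aligned)
16..18  g  (2B, 1-aligned)
18..19  crc  (1B, 1-aligned)
19..91  c  (72B, 1-aligned)
91..93  f  (2B, 1-aligned)
93..95  d  (2B, 1-aligned)
95..100  h  (5B, 1-aligned)
100..101  inode  (1B, 1-aligned)
101..105  a  (4B, 1-aligned)
105..106  n_entries  (1B, 1-aligned)
sizeof = 106, alignof = 1
array of 5: 5 × 106 = 530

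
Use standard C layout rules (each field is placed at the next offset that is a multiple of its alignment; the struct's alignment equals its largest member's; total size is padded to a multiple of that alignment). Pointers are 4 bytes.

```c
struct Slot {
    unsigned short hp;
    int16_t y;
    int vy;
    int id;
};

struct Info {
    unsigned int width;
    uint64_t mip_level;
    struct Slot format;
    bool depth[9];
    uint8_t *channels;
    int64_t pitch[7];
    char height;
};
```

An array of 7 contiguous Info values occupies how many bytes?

Slot: @0: hp [2B, align 2] → 2; @2: y [2B, align 2] → 4; @4: vy [4B, align 4] → 8; @8: id [4B, align 4] → 12; size 12, align 4
@0: width [4B, align 4] → 4
+4 pad (align 8)
@8: mip_level [8B, align 8] → 16
@16: format [12B, align 4] → 28
@28: depth [9B, align 1] → 37
+3 pad (align 4)
@40: channels [4B, align 4] → 44
+4 pad (align 8)
@48: pitch [56B, align 8] → 104
@104: height [1B, align 1] → 105
+7 tail pad (align 8)
size 112, align 8
array of 7: 7 × 112 = 784

784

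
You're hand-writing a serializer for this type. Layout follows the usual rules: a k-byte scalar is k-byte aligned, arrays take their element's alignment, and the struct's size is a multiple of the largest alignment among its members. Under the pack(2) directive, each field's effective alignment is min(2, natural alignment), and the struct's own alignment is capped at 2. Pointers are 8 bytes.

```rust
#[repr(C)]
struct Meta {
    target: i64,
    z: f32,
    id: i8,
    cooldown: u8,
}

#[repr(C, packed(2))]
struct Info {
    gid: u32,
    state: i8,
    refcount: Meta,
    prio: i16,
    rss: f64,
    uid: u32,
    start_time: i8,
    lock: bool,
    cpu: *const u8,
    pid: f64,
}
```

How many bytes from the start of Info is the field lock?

Meta: @0: target [8B, align 8] → 8; @8: z [4B, align 4] → 12; @12: id [1B, align 1] → 13; @13: cooldown [1B, align 1] → 14; +2 tail pad (align 8); size 16, align 8
@0: gid [4B, align 2] → 4
@4: state [1B, align 1] → 5
+1 pad (align 2)
@6: refcount [16B, align 2] → 22
@22: prio [2B, align 2] → 24
@24: rss [8B, align 2] → 32
@32: uid [4B, align 2] → 36
@36: start_time [1B, align 1] → 37
@37: lock [1B, align 1] → 38

37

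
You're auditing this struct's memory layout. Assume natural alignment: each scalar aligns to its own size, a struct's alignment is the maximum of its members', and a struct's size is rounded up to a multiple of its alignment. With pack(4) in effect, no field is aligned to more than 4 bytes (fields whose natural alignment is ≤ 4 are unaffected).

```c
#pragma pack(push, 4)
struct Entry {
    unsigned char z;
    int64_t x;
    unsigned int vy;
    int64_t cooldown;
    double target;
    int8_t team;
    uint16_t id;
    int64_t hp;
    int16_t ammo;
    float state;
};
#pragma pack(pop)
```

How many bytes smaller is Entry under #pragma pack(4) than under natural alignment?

12

natural layout:
  0..1  z  (1B, 1-aligned)
  1..8  -- padding (7B)
  8..16  x  (8B, 8-aligned)
  16..20  vy  (4B, 4-aligned)
  20..24  -- padding (4B)
  24..32  cooldown  (8B, 8-aligned)
  32..40  target  (8B, 8-aligned)
  40..41  team  (1B, 1-aligned)
  41..42  -- padding (1B)
  42..44  id  (2B, 2-aligned)
  44..48  -- padding (4B)
  48..56  hp  (8B, 8-aligned)
  56..58  ammo  (2B, 2-aligned)
  58..60  -- padding (2B)
  60..64  state  (4B, 4-aligned)
  sizeof = 64, alignof = 8
packed(4) layout:
  0..1  z  (1B, 1-aligned)
  1..4  -- padding (3B)
  4..12  x  (8B, 4-aligned)
  12..16  vy  (4B, 4-aligned)
  16..24  cooldown  (8B, 4-aligned)
  24..32  target  (8B, 4-aligned)
  32..33  team  (1B, 1-aligned)
  33..34  -- padding (1B)
  34..36  id  (2B, 2-aligned)
  36..44  hp  (8B, 4-aligned)
  44..46  ammo  (2B, 2-aligned)
  46..48  -- padding (2B)
  48..52  state  (4B, 4-aligned)
  sizeof = 52, alignof = 4
64 − 52 = 12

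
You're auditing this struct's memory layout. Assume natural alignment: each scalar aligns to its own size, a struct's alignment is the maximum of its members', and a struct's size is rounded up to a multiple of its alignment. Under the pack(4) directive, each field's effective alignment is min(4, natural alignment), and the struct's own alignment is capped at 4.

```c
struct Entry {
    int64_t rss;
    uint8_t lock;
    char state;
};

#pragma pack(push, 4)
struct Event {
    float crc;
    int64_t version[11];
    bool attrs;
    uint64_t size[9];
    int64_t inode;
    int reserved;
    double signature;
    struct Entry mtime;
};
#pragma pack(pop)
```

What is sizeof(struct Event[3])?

612

Entry: @0: rss [8B, align 8] → 8; @8: lock [1B, align 1] → 9; @9: state [1B, align 1] → 10; +6 tail pad (align 8); size 16, align 8
@0: crc [4B, align 4] → 4
@4: version [88B, align 4] → 92
@92: attrs [1B, align 1] → 93
+3 pad (align 4)
@96: size [72B, align 4] → 168
@168: inode [8B, align 4] → 176
@176: reserved [4B, align 4] → 180
@180: signature [8B, align 4] → 188
@188: mtime [16B, align 4] → 204
size 204, align 4
array of 3: 3 × 204 = 612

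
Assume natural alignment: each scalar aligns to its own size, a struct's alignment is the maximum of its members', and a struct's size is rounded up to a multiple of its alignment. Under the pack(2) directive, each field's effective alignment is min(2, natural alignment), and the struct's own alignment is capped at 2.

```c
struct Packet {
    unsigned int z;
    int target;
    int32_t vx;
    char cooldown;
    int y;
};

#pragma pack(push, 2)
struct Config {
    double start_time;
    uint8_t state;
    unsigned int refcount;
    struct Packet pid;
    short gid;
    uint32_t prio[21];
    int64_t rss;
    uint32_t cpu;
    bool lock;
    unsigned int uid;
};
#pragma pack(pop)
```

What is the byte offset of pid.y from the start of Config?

30

Packet: 0..4  z  (4B, 4-aligned); 4..8  target  (4B, 4-aligned); 8..12  vx  (4B, 4-aligned); 12..13  cooldown  (1B, 1-aligned); 13..16  -- padding (3B); 16..20  y  (4B, 4-aligned); sizeof = 20, alignof = 4
0..8  start_time  (8B, 2-aligned)
8..9  state  (1B, 1-aligned)
9..10  -- padding (1B)
10..14  refcount  (4B, 2-aligned)
14..34  pid  (20B, 2-aligned)
within Packet: y at 16
14 + 16 = 30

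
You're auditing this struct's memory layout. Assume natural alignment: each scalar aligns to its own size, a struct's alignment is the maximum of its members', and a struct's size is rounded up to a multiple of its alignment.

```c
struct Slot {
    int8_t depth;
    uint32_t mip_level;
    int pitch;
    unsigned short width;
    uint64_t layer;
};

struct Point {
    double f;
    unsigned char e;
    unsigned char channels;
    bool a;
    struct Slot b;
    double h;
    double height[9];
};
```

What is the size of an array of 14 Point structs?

1680

Slot: depth at 0 (size 1, align 1) → ends 1; pad 3 to align 4 for mip_level; mip_level at 4 (size 4, align 4) → ends 8; pitch at 8 (size 4, align 4) → ends 12; width at 12 (size 2, align 2) → ends 14; pad 2 to align 8 for layer; layer at 16 (size 8, align 8) → ends 24; total 24 bytes, alignment 8
f at 0 (size 8, align 8) → ends 8
e at 8 (size 1, align 1) → ends 9
channels at 9 (size 1, align 1) → ends 10
a at 10 (size 1, align 1) → ends 11
pad 5 to align 8 for b
b at 16 (size 24, align 8) → ends 40
h at 40 (size 8, align 8) → ends 48
height at 48 (size 72, align 8) → ends 120
total 120 bytes, alignment 8
array of 14: 14 × 120 = 1680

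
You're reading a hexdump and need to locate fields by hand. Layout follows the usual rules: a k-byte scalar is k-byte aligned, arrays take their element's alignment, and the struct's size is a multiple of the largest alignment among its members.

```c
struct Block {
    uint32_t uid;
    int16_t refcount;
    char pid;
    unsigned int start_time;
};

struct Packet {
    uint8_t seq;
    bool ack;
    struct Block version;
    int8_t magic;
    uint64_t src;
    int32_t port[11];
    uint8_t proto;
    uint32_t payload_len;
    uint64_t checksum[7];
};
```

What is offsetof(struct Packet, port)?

32

Block: 0..4  uid  (4B, 4-aligned); 4..6  refcount  (2B, 2-aligned); 6..7  pid  (1B, 1-aligned); 7..8  -- padding (1B); 8..12  start_time  (4B, 4-aligned); sizeof = 12, alignof = 4
0..1  seq  (1B, 1-aligned)
1..2  ack  (1B, 1-aligned)
2..4  -- padding (2B)
4..16  version  (12B, 4-aligned)
16..17  magic  (1B, 1-aligned)
17..24  -- padding (7B)
24..32  src  (8B, 8-aligned)
32..76  port  (44B, 4-aligned)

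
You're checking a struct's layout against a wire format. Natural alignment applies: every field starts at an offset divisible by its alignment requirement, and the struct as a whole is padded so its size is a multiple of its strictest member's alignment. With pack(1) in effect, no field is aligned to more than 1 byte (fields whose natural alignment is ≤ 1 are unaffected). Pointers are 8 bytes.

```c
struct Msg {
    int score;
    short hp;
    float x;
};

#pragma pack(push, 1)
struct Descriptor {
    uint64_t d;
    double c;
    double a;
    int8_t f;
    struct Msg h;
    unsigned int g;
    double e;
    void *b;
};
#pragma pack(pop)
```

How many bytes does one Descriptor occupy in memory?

57 bytes

Msg: 0..4  score  (4B, 4-aligned); 4..6  hp  (2B, 2-aligned); 6..8  -- padding (2B); 8..12  x  (4B, 4-aligned); sizeof = 12, alignof = 4
0..8  d  (8B, 1-aligned)
8..16  c  (8B, 1-aligned)
16..24  a  (8B, 1-aligned)
24..25  f  (1B, 1-aligned)
25..37  h  (12B, 1-aligned)
37..41  g  (4B, 1-aligned)
41..49  e  (8B, 1-aligned)
49..57  b  (8B, 1-aligned)
sizeof = 57, alignof = 1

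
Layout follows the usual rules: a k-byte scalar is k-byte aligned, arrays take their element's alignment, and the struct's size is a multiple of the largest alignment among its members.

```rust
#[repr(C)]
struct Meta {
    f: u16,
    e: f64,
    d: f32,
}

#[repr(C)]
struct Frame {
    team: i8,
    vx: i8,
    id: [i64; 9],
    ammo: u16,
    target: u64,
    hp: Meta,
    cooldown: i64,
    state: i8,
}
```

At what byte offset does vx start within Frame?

Meta: f at 0 (size 2, align 2) → ends 2; pad 6 to align 8 for e; e at 8 (size 8, align 8) → ends 16; d at 16 (size 4, align 4) → ends 20; tail pad 4 to reach multiple of 8; total 24 bytes, alignment 8
team at 0 (size 1, align 1) → ends 1
vx at 1 (size 1, align 1) → ends 2

1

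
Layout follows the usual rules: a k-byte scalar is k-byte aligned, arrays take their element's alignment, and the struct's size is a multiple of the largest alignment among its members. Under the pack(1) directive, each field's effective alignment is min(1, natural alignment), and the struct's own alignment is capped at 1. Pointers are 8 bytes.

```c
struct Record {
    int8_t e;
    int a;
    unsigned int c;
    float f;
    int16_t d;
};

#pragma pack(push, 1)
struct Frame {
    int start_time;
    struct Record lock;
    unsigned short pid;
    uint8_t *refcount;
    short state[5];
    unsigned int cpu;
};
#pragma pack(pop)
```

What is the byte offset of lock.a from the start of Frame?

Record: @0: e [1B, align 1] → 1; +3 pad (align 4); @4: a [4B, align 4] → 8; @8: c [4B, align 4] → 12; @12: f [4B, align 4] → 16; @16: d [2B, align 2] → 18; +2 tail pad (align 4); size 20, align 4
@0: start_time [4B, align 1] → 4
@4: lock [20B, align 1] → 24
within Record: a at 4
4 + 4 = 8

8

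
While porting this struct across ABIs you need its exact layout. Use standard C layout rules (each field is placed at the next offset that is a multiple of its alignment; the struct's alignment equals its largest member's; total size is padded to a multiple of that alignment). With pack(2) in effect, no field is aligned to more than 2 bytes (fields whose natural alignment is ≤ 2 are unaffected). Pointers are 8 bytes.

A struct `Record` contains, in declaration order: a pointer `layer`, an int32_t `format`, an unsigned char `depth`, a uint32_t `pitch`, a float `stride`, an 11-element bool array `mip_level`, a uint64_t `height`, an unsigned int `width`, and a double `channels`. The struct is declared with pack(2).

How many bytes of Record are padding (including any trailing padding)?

2

@0: layer [8B, align 2] → 8
@8: format [4B, align 2] → 12
@12: depth [1B, align 1] → 13
+1 pad (align 2)
@14: pitch [4B, align 2] → 18
@18: stride [4B, align 2] → 22
@22: mip_level [11B, align 1] → 33
+1 pad (align 2)
@34: height [8B, align 2] → 42
@42: width [4B, align 2] → 46
@46: channels [8B, align 2] → 54
size 54, align 2
data bytes 52, size 54 → padding 2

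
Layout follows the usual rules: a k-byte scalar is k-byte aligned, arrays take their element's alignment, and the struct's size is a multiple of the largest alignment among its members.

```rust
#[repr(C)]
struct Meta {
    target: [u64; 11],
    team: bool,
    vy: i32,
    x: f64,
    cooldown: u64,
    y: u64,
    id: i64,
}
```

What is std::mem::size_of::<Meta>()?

128 bytes

0..88  target  (88B, 8-aligned)
88..89  team  (1B, 1-aligned)
89..92  -- padding (3B)
92..96  vy  (4B, 4-aligned)
96..104  x  (8B, 8-aligned)
104..112  cooldown  (8B, 8-aligned)
112..120  y  (8B, 8-aligned)
120..128  id  (8B, 8-aligned)
sizeof = 128, alignof = 8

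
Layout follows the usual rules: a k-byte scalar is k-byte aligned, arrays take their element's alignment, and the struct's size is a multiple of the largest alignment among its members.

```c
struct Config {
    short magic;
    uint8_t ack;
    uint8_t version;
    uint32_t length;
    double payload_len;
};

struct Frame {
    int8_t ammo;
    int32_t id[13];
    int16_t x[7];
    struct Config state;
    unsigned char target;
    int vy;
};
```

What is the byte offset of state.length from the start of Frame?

Config: @0: magic [2B, align 2] → 2; @2: ack [1B, align 1] → 3; @3: version [1B, align 1] → 4; @4: length [4B, align 4] → 8; @8: payload_len [8B, align 8] → 16; size 16, align 8
@0: ammo [1B, align 1] → 1
+3 pad (align 4)
@4: id [52B, align 4] → 56
@56: x [14B, align 2] → 70
+2 pad (align 8)
@72: state [16B, align 8] → 88
within Config: length at 4
72 + 4 = 76

76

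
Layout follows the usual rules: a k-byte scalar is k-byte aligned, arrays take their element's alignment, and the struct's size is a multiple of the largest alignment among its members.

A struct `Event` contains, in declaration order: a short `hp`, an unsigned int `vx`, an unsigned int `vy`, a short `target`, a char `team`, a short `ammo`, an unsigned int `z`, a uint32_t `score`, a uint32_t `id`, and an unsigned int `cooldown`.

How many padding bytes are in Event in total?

5

@0: hp [2B, align 2] → 2
+2 pad (align 4)
@4: vx [4B, align 4] → 8
@8: vy [4B, align 4] → 12
@12: target [2B, align 2] → 14
@14: team [1B, align 1] → 15
+1 pad (align 2)
@16: ammo [2B, align 2] → 18
+2 pad (align 4)
@20: z [4B, align 4] → 24
@24: score [4B, align 4] → 28
@28: id [4B, align 4] → 32
@32: cooldown [4B, align 4] → 36
size 36, align 4
data bytes 31, size 36 → padding 5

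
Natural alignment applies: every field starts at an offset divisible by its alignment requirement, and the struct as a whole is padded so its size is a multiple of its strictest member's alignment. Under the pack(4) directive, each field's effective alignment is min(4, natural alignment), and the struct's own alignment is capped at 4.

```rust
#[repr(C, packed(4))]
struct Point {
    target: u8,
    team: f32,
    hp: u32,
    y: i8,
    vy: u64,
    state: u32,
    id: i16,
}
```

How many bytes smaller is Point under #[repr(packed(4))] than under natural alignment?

natural layout:
  @0: target [1B, align 1] → 1
  +3 pad (align 4)
  @4: team [4B, align 4] → 8
  @8: hp [4B, align 4] → 12
  @12: y [1B, align 1] → 13
  +3 pad (align 8)
  @16: vy [8B, align 8] → 24
  @24: state [4B, align 4] → 28
  @28: id [2B, align 2] → 30
  +2 tail pad (align 8)
  size 32, align 8
packed(4) layout:
  @0: target [1B, align 1] → 1
  +3 pad (align 4)
  @4: team [4B, align 4] → 8
  @8: hp [4B, align 4] → 12
  @12: y [1B, align 1] → 13
  +3 pad (align 4)
  @16: vy [8B, align 4] → 24
  @24: state [4B, align 4] → 28
  @28: id [2B, align 2] → 30
  +2 tail pad (align 4)
  size 32, align 4
32 − 32 = 0

0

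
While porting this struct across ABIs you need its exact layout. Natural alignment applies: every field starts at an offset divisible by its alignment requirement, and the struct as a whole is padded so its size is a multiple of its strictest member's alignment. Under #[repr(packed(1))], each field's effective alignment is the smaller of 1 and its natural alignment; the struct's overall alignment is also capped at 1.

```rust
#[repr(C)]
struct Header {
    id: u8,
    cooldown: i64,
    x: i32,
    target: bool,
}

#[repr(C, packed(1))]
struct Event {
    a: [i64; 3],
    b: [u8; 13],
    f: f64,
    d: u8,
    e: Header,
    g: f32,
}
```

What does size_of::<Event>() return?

74 bytes

Header: @0: id [1B, align 1] → 1; +7 pad (align 8); @8: cooldown [8B, align 8] → 16; @16: x [4B, align 4] → 20; @20: target [1B, align 1] → 21; +3 tail pad (align 8); size 24, align 8
@0: a [24B, align 1] → 24
@24: b [13B, align 1] → 37
@37: f [8B, align 1] → 45
@45: d [1B, align 1] → 46
@46: e [24B, align 1] → 70
@70: g [4B, align 1] → 74
size 74, align 1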